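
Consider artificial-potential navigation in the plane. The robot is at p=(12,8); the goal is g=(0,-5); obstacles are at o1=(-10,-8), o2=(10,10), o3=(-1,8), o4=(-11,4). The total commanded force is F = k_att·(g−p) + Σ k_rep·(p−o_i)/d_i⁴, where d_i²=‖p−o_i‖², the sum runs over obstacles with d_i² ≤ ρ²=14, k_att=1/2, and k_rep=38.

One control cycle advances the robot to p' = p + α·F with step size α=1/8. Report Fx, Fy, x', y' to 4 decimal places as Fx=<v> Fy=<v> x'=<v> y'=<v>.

Fx=-4.8125 Fy=-7.6875 x'=11.3984 y'=7.0391

F_att = 1/2·(g−p) = 1/2·(-12,-13) = (-6.0000,-6.5000)
o1: d²=740 > ρ²=14 → inactive
o2: d²=8 ≤ ρ²=14; F_rep = 38·(2,-2)/8² = (1.1875,-1.1875)
o3: d²=169 > ρ²=14 → inactive
o4: d²=545 > ρ²=14 → inactive
F = F_att + ΣF_rep = (-4.8125,-7.6875)
p' = p + 1/8·F = (11.3984,7.0391)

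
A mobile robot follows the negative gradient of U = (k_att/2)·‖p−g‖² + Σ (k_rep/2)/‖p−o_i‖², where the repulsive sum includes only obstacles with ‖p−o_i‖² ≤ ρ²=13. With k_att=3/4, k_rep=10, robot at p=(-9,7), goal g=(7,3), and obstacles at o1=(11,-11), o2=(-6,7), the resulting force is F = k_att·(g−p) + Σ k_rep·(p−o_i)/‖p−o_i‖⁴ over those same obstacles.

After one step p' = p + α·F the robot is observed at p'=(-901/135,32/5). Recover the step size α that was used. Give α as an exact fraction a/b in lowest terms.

α = 1/5

F_att = 3/4·(g−p) = 3/4·(16,-4) = (12.0000,-3.0000)
o1: d²=724 > ρ²=13 → inactive
o2: d²=9 ≤ ρ²=13; F_rep = 10·(-3,0)/9² = (-0.3704,0.0000)
F = F_att + ΣF_rep = (11.6296,-3.0000)
Δp = p'−p = (2.3259,-0.6000); α = Δx/Fx = (314/135) / (314/27) = 1/5
check: Δy/Fy = (-3/5) / (-3) = 1/5 ✓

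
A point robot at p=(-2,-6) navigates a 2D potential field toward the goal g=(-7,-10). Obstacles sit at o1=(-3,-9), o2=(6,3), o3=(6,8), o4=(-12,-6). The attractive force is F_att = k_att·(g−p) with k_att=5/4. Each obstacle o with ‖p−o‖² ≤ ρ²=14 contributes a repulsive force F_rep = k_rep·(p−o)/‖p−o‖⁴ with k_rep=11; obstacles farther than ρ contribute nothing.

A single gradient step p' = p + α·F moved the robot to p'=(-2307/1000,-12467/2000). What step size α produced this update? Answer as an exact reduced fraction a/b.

α = 1/20

F_att = 5/4·(g−p) = 5/4·(-5,-4) = (-6.2500,-5.0000)
o1: d²=10 ≤ ρ²=14; F_rep = 11·(1,3)/10² = (0.1100,0.3300)
o2: d²=145 > ρ²=14 → inactive
o3: d²=260 > ρ²=14 → inactive
o4: d²=100 > ρ²=14 → inactive
F = F_att + ΣF_rep = (-6.1400,-4.6700)
Δp = p'−p = (-0.3070,-0.2335); α = Δx/Fx = (-307/1000) / (-307/50) = 1/20
check: Δy/Fy = (-467/2000) / (-467/100) = 1/20 ✓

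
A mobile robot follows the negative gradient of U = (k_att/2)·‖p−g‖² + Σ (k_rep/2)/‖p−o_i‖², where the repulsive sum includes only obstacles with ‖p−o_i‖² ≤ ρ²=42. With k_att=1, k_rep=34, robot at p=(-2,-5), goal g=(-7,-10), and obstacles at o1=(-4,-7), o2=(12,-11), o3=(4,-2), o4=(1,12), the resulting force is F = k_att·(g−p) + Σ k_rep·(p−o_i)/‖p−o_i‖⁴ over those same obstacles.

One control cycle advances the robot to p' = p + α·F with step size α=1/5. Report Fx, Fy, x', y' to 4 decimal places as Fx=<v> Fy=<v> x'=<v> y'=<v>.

Fx=-3.9375 Fy=-3.9375 x'=-2.7875 y'=-5.7875

F_att = 1·(g−p) = 1·(-5,-5) = (-5.0000,-5.0000)
o1: d²=8 ≤ ρ²=42; F_rep = 34·(2,2)/8² = (1.0625,1.0625)
o2: d²=232 > ρ²=42 → inactive
o3: d²=45 > ρ²=42 → inactive
o4: d²=298 > ρ²=42 → inactive
F = F_att + ΣF_rep = (-3.9375,-3.9375)
p' = p + 1/5·F = (-2.7875,-5.7875)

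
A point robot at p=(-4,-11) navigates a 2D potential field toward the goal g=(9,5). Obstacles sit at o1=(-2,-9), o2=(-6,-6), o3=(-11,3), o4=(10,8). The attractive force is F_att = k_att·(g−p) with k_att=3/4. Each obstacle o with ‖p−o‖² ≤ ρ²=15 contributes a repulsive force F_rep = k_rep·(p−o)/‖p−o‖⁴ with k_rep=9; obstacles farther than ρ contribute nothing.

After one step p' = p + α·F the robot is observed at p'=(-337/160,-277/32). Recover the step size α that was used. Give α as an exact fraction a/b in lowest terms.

α = 1/5

F_att = 3/4·(g−p) = 3/4·(13,16) = (9.7500,12.0000)
o1: d²=8 ≤ ρ²=15; F_rep = 9·(-2,-2)/8² = (-0.2812,-0.2812)
o2: d²=29 > ρ²=15 → inactive
o3: d²=245 > ρ²=15 → inactive
o4: d²=557 > ρ²=15 → inactive
F = F_att + ΣF_rep = (9.4688,11.7188)
Δp = p'−p = (1.8938,2.3438); α = Δx/Fx = (303/160) / (303/32) = 1/5
check: Δy/Fy = (75/32) / (375/32) = 1/5 ✓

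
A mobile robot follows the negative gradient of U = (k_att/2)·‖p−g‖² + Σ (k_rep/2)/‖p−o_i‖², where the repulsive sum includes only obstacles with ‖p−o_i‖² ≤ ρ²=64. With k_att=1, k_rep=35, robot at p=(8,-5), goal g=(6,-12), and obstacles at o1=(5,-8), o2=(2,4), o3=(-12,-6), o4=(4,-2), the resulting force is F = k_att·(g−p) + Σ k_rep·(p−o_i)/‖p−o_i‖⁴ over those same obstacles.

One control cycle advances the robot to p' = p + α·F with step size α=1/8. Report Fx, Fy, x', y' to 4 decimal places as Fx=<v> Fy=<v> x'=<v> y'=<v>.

F_att = 1·(g−p) = 1·(-2,-7) = (-2.0000,-7.0000)
o1: d²=18 ≤ ρ²=64; F_rep = 35·(3,3)/18² = (0.3241,0.3241)
o2: d²=117 > ρ²=64 → inactive
o3: d²=401 > ρ²=64 → inactive
o4: d²=25 ≤ ρ²=64; F_rep = 35·(4,-3)/25² = (0.2240,-0.1680)
F = F_att + ΣF_rep = (-1.4519,-6.8439)
p' = p + 1/8·F = (7.8185,-5.8555)

Fx=-1.4519 Fy=-6.8439 x'=7.8185 y'=-5.8555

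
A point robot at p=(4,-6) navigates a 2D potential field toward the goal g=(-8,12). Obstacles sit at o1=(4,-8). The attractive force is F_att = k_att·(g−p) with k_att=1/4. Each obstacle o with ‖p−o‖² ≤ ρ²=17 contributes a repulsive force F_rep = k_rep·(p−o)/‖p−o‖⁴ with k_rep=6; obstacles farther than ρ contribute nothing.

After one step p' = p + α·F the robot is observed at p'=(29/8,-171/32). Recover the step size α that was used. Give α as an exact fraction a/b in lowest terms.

α = 1/8

F_att = 1/4·(g−p) = 1/4·(-12,18) = (-3.0000,4.5000)
o1: d²=4 ≤ ρ²=17; F_rep = 6·(0,2)/4² = (0.0000,0.7500)
F = F_att + ΣF_rep = (-3.0000,5.2500)
Δp = p'−p = (-0.3750,0.6562); α = Δx/Fx = (-3/8) / (-3) = 1/8
check: Δy/Fy = (21/32) / (21/4) = 1/8 ✓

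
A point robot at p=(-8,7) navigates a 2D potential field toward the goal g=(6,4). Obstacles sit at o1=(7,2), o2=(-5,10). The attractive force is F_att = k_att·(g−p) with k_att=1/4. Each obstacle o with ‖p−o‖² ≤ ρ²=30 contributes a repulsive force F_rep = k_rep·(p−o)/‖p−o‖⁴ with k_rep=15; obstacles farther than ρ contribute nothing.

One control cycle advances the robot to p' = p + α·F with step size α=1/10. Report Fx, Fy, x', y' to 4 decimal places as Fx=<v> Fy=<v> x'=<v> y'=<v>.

F_att = 1/4·(g−p) = 1/4·(14,-3) = (3.5000,-0.7500)
o1: d²=250 > ρ²=30 → inactive
o2: d²=18 ≤ ρ²=30; F_rep = 15·(-3,-3)/18² = (-0.1389,-0.1389)
F = F_att + ΣF_rep = (3.3611,-0.8889)
p' = p + 1/10·F = (-7.6639,6.9111)

Fx=3.3611 Fy=-0.8889 x'=-7.6639 y'=6.9111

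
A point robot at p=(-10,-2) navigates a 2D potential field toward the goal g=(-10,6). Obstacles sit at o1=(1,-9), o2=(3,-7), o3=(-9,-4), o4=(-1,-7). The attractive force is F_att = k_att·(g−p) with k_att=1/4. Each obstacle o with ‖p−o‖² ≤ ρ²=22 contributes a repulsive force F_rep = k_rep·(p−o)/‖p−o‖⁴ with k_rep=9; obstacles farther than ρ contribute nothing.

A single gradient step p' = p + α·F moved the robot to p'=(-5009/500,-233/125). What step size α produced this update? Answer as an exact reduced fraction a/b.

F_att = 1/4·(g−p) = 1/4·(0,8) = (0.0000,2.0000)
o1: d²=170 > ρ²=22 → inactive
o2: d²=194 > ρ²=22 → inactive
o3: d²=5 ≤ ρ²=22; F_rep = 9·(-1,2)/5² = (-0.3600,0.7200)
o4: d²=106 > ρ²=22 → inactive
F = F_att + ΣF_rep = (-0.3600,2.7200)
Δp = p'−p = (-0.0180,0.1360); α = Δx/Fx = (-9/500) / (-9/25) = 1/20
check: Δy/Fy = (17/125) / (68/25) = 1/20 ✓

α = 1/20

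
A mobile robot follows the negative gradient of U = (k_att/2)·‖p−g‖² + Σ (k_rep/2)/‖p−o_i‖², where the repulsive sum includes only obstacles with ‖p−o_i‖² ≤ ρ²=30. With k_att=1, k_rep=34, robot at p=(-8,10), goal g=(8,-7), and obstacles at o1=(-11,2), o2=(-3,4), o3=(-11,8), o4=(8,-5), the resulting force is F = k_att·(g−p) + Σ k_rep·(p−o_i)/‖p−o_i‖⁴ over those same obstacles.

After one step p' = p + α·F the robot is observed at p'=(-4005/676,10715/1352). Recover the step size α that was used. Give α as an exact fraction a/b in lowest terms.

α = 1/8

F_att = 1·(g−p) = 1·(16,-17) = (16.0000,-17.0000)
o1: d²=73 > ρ²=30 → inactive
o2: d²=61 > ρ²=30 → inactive
o3: d²=13 ≤ ρ²=30; F_rep = 34·(3,2)/13² = (0.6036,0.4024)
o4: d²=481 > ρ²=30 → inactive
F = F_att + ΣF_rep = (16.6036,-16.5976)
Δp = p'−p = (2.0754,-2.0747); α = Δx/Fx = (1403/676) / (2806/169) = 1/8
check: Δy/Fy = (-2805/1352) / (-2805/169) = 1/8 ✓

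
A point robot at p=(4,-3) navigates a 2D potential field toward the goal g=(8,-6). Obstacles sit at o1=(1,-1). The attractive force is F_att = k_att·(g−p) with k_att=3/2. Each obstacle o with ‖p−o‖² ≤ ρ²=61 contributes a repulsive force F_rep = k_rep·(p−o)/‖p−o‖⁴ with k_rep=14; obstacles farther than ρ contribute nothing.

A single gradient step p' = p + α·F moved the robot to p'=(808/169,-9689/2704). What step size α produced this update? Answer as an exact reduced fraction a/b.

α = 1/8

F_att = 3/2·(g−p) = 3/2·(4,-3) = (6.0000,-4.5000)
o1: d²=13 ≤ ρ²=61; F_rep = 14·(3,-2)/13² = (0.2485,-0.1657)
F = F_att + ΣF_rep = (6.2485,-4.6657)
Δp = p'−p = (0.7811,-0.5832); α = Δx/Fx = (132/169) / (1056/169) = 1/8
check: Δy/Fy = (-1577/2704) / (-1577/338) = 1/8 ✓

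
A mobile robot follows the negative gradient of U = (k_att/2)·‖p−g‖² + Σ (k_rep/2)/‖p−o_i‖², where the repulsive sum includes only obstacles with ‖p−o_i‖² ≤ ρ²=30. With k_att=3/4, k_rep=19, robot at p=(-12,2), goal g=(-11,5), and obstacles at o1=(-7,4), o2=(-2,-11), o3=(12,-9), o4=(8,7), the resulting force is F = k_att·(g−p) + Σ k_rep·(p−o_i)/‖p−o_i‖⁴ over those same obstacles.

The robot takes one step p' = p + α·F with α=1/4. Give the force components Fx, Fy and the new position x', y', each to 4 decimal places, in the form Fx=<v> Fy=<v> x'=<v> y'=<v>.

Fx=0.6370 Fy=2.2048 x'=-11.8407 y'=2.5512

F_att = 3/4·(g−p) = 3/4·(1,3) = (0.7500,2.2500)
o1: d²=29 ≤ ρ²=30; F_rep = 19·(-5,-2)/29² = (-0.1130,-0.0452)
o2: d²=269 > ρ²=30 → inactive
o3: d²=697 > ρ²=30 → inactive
o4: d²=425 > ρ²=30 → inactive
F = F_att + ΣF_rep = (0.6370,2.2048)
p' = p + 1/4·F = (-11.8407,2.5512)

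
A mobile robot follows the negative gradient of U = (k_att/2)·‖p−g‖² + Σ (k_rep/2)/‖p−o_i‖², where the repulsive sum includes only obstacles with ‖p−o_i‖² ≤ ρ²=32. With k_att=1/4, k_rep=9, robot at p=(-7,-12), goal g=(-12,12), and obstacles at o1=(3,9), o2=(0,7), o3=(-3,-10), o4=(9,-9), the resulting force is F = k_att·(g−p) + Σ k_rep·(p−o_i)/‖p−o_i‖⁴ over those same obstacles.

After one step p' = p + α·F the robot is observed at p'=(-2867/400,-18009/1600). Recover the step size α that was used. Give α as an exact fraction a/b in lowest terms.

F_att = 1/4·(g−p) = 1/4·(-5,24) = (-1.2500,6.0000)
o1: d²=541 > ρ²=32 → inactive
o2: d²=410 > ρ²=32 → inactive
o3: d²=20 ≤ ρ²=32; F_rep = 9·(-4,-2)/20² = (-0.0900,-0.0450)
o4: d²=265 > ρ²=32 → inactive
F = F_att + ΣF_rep = (-1.3400,5.9550)
Δp = p'−p = (-0.1675,0.7444); α = Δx/Fx = (-67/400) / (-67/50) = 1/8
check: Δy/Fy = (1191/1600) / (1191/200) = 1/8 ✓

α = 1/8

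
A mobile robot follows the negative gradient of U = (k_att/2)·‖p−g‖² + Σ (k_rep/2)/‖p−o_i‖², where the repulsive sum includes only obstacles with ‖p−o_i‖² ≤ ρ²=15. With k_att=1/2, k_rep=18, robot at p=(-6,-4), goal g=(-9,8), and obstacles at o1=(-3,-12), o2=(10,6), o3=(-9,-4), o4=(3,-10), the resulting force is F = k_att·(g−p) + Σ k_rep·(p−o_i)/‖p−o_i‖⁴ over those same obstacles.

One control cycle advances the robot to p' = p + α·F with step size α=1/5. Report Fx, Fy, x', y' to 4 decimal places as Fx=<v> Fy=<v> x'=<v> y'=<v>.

F_att = 1/2·(g−p) = 1/2·(-3,12) = (-1.5000,6.0000)
o1: d²=73 > ρ²=15 → inactive
o2: d²=356 > ρ²=15 → inactive
o3: d²=9 ≤ ρ²=15; F_rep = 18·(3,0)/9² = (0.6667,0.0000)
o4: d²=117 > ρ²=15 → inactive
F = F_att + ΣF_rep = (-0.8333,6.0000)
p' = p + 1/5·F = (-6.1667,-2.8000)

Fx=-0.8333 Fy=6.0000 x'=-6.1667 y'=-2.8000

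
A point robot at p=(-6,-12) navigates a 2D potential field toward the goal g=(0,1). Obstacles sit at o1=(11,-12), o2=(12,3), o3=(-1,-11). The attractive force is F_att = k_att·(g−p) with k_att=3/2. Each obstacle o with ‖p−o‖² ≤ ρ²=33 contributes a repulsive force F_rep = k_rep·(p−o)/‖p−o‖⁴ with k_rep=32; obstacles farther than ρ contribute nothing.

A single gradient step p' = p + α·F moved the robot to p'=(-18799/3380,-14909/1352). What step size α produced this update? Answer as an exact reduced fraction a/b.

α = 1/20

F_att = 3/2·(g−p) = 3/2·(6,13) = (9.0000,19.5000)
o1: d²=289 > ρ²=33 → inactive
o2: d²=549 > ρ²=33 → inactive
o3: d²=26 ≤ ρ²=33; F_rep = 32·(-5,-1)/26² = (-0.2367,-0.0473)
F = F_att + ΣF_rep = (8.7633,19.4527)
Δp = p'−p = (0.4382,0.9726); α = Δx/Fx = (1481/3380) / (1481/169) = 1/20
check: Δy/Fy = (1315/1352) / (6575/338) = 1/20 ✓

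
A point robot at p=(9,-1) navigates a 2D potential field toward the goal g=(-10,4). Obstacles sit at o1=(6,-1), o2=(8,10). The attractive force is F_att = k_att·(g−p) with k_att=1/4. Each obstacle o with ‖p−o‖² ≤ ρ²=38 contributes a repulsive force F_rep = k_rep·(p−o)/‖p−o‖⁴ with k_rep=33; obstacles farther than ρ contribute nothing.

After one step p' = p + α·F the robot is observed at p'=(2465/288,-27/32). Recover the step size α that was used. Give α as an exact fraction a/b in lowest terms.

α = 1/8

F_att = 1/4·(g−p) = 1/4·(-19,5) = (-4.7500,1.2500)
o1: d²=9 ≤ ρ²=38; F_rep = 33·(3,0)/9² = (1.2222,0.0000)
o2: d²=122 > ρ²=38 → inactive
F = F_att + ΣF_rep = (-3.5278,1.2500)
Δp = p'−p = (-0.4410,0.1562); α = Δx/Fx = (-127/288) / (-127/36) = 1/8
check: Δy/Fy = (5/32) / (5/4) = 1/8 ✓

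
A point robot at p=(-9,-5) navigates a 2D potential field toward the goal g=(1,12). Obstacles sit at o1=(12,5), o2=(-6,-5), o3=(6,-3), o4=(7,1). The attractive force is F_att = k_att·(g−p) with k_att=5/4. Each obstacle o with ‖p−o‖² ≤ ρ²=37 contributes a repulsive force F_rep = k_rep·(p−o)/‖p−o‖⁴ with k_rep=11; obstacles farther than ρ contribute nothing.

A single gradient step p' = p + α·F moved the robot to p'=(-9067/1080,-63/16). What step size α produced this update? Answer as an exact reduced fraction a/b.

F_att = 5/4·(g−p) = 5/4·(10,17) = (12.5000,21.2500)
o1: d²=541 > ρ²=37 → inactive
o2: d²=9 ≤ ρ²=37; F_rep = 11·(-3,0)/9² = (-0.4074,0.0000)
o3: d²=229 > ρ²=37 → inactive
o4: d²=292 > ρ²=37 → inactive
F = F_att + ΣF_rep = (12.0926,21.2500)
Δp = p'−p = (0.6046,1.0625); α = Δx/Fx = (653/1080) / (653/54) = 1/20
check: Δy/Fy = (17/16) / (85/4) = 1/20 ✓

α = 1/20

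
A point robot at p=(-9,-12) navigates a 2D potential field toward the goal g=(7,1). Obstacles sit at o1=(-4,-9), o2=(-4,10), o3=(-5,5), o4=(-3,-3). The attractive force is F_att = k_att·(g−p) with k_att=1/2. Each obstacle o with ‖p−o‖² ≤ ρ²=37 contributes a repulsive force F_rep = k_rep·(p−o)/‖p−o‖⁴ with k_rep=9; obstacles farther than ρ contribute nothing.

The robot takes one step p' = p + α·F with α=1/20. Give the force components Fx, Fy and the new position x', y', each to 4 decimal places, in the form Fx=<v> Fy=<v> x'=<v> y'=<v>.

Fx=7.9611 Fy=6.4766 x'=-8.6019 y'=-11.6762

F_att = 1/2·(g−p) = 1/2·(16,13) = (8.0000,6.5000)
o1: d²=34 ≤ ρ²=37; F_rep = 9·(-5,-3)/34² = (-0.0389,-0.0234)
o2: d²=509 > ρ²=37 → inactive
o3: d²=305 > ρ²=37 → inactive
o4: d²=117 > ρ²=37 → inactive
F = F_att + ΣF_rep = (7.9611,6.4766)
p' = p + 1/20·F = (-8.6019,-11.6762)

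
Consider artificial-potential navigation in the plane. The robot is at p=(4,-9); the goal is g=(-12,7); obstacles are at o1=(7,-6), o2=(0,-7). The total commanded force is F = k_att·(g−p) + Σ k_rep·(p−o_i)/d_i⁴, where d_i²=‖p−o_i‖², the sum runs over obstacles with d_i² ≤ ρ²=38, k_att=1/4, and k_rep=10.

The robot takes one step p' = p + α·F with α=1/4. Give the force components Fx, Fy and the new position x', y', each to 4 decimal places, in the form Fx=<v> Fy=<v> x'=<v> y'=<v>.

F_att = 1/4·(g−p) = 1/4·(-16,16) = (-4.0000,4.0000)
o1: d²=18 ≤ ρ²=38; F_rep = 10·(-3,-3)/18² = (-0.0926,-0.0926)
o2: d²=20 ≤ ρ²=38; F_rep = 10·(4,-2)/20² = (0.1000,-0.0500)
F = F_att + ΣF_rep = (-3.9926,3.8574)
p' = p + 1/4·F = (3.0019,-8.0356)

Fx=-3.9926 Fy=3.8574 x'=3.0019 y'=-8.0356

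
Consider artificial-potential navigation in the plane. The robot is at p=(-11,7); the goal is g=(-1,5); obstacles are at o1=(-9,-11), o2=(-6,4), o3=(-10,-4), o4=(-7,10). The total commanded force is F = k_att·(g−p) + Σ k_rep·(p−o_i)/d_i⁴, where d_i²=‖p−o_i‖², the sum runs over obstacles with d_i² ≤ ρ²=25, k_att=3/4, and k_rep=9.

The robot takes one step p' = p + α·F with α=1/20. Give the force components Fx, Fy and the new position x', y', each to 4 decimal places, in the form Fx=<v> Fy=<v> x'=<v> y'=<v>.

Fx=7.4424 Fy=-1.5432 x'=-10.6279 y'=6.9228

F_att = 3/4·(g−p) = 3/4·(10,-2) = (7.5000,-1.5000)
o1: d²=328 > ρ²=25 → inactive
o2: d²=34 > ρ²=25 → inactive
o3: d²=122 > ρ²=25 → inactive
o4: d²=25 ≤ ρ²=25; F_rep = 9·(-4,-3)/25² = (-0.0576,-0.0432)
F = F_att + ΣF_rep = (7.4424,-1.5432)
p' = p + 1/20·F = (-10.6279,6.9228)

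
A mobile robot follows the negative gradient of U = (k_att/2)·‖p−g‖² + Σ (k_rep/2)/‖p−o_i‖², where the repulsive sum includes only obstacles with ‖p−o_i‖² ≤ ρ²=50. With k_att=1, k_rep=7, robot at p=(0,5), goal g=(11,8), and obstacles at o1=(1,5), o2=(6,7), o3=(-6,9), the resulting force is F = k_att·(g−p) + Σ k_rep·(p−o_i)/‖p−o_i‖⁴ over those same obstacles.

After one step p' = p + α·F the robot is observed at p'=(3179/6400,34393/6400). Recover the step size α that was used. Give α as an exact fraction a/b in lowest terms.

F_att = 1·(g−p) = 1·(11,3) = (11.0000,3.0000)
o1: d²=1 ≤ ρ²=50; F_rep = 7·(-1,0)/1² = (-7.0000,0.0000)
o2: d²=40 ≤ ρ²=50; F_rep = 7·(-6,-2)/40² = (-0.0262,-0.0088)
o3: d²=52 > ρ²=50 → inactive
F = F_att + ΣF_rep = (3.9737,2.9912)
Δp = p'−p = (0.4967,0.3739); α = Δx/Fx = (3179/6400) / (3179/800) = 1/8
check: Δy/Fy = (2393/6400) / (2393/800) = 1/8 ✓

α = 1/8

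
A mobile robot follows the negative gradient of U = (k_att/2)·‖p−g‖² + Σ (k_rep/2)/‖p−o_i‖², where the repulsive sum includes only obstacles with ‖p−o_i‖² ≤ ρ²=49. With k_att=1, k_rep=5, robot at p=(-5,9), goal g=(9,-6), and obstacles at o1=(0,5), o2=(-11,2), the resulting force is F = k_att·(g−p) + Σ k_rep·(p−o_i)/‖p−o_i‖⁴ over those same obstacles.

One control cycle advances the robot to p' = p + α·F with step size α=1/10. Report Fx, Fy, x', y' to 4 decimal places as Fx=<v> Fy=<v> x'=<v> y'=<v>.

Fx=13.9851 Fy=-14.9881 x'=-3.6015 y'=7.5012

F_att = 1·(g−p) = 1·(14,-15) = (14.0000,-15.0000)
o1: d²=41 ≤ ρ²=49; F_rep = 5·(-5,4)/41² = (-0.0149,0.0119)
o2: d²=85 > ρ²=49 → inactive
F = F_att + ΣF_rep = (13.9851,-14.9881)
p' = p + 1/10·F = (-3.6015,7.5012)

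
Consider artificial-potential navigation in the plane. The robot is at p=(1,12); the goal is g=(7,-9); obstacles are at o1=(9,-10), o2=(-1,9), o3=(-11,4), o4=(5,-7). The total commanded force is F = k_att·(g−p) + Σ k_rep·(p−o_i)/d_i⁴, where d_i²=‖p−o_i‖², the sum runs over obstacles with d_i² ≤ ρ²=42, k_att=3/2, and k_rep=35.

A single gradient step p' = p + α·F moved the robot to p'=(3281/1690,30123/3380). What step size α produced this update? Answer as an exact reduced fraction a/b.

α = 1/10

F_att = 3/2·(g−p) = 3/2·(6,-21) = (9.0000,-31.5000)
o1: d²=548 > ρ²=42 → inactive
o2: d²=13 ≤ ρ²=42; F_rep = 35·(2,3)/13² = (0.4142,0.6213)
o3: d²=208 > ρ²=42 → inactive
o4: d²=377 > ρ²=42 → inactive
F = F_att + ΣF_rep = (9.4142,-30.8787)
Δp = p'−p = (0.9414,-3.0879); α = Δx/Fx = (1591/1690) / (1591/169) = 1/10
check: Δy/Fy = (-10437/3380) / (-10437/338) = 1/10 ✓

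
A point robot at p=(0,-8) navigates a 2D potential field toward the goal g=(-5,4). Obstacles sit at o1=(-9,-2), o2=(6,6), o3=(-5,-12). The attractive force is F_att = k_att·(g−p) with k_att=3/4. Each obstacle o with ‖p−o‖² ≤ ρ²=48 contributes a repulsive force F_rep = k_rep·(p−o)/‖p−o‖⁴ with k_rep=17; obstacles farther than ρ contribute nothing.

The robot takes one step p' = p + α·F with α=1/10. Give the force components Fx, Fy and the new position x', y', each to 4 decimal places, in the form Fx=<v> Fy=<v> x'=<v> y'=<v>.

F_att = 3/4·(g−p) = 3/4·(-5,12) = (-3.7500,9.0000)
o1: d²=117 > ρ²=48 → inactive
o2: d²=232 > ρ²=48 → inactive
o3: d²=41 ≤ ρ²=48; F_rep = 17·(5,4)/41² = (0.0506,0.0405)
F = F_att + ΣF_rep = (-3.6994,9.0405)
p' = p + 1/10·F = (-0.3699,-7.0960)

Fx=-3.6994 Fy=9.0405 x'=-0.3699 y'=-7.0960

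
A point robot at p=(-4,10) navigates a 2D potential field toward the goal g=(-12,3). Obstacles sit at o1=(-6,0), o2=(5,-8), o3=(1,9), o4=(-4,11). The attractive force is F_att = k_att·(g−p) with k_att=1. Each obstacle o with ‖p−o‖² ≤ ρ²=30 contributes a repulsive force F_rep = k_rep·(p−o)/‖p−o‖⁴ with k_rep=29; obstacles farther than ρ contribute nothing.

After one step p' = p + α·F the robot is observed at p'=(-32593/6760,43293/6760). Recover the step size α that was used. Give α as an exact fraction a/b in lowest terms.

α = 1/10

F_att = 1·(g−p) = 1·(-8,-7) = (-8.0000,-7.0000)
o1: d²=104 > ρ²=30 → inactive
o2: d²=405 > ρ²=30 → inactive
o3: d²=26 ≤ ρ²=30; F_rep = 29·(-5,1)/26² = (-0.2145,0.0429)
o4: d²=1 ≤ ρ²=30; F_rep = 29·(0,-1)/1² = (0.0000,-29.0000)
F = F_att + ΣF_rep = (-8.2145,-35.9571)
Δp = p'−p = (-0.8214,-3.5957); α = Δx/Fx = (-5553/6760) / (-5553/676) = 1/10
check: Δy/Fy = (-24307/6760) / (-24307/676) = 1/10 ✓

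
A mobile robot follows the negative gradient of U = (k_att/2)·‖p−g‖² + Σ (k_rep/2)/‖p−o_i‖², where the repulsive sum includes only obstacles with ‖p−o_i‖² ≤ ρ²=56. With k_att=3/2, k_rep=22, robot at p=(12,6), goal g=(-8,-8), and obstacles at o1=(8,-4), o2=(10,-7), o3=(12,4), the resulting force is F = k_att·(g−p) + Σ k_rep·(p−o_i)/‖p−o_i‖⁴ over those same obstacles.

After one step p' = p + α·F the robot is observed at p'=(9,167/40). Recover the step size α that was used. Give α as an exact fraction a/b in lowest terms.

α = 1/10

F_att = 3/2·(g−p) = 3/2·(-20,-14) = (-30.0000,-21.0000)
o1: d²=116 > ρ²=56 → inactive
o2: d²=173 > ρ²=56 → inactive
o3: d²=4 ≤ ρ²=56; F_rep = 22·(0,2)/4² = (0.0000,2.7500)
F = F_att + ΣF_rep = (-30.0000,-18.2500)
Δp = p'−p = (-3.0000,-1.8250); α = Δx/Fx = (-3) / (-30) = 1/10
check: Δy/Fy = (-73/40) / (-73/4) = 1/10 ✓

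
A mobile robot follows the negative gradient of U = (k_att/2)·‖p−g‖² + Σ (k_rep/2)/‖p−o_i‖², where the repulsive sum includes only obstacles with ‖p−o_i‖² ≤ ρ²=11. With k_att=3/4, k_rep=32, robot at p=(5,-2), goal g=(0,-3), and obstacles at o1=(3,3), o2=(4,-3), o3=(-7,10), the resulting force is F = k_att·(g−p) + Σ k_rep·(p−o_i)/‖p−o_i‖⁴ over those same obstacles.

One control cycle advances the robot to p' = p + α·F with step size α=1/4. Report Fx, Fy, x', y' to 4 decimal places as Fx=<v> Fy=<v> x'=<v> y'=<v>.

Fx=4.2500 Fy=7.2500 x'=6.0625 y'=-0.1875

F_att = 3/4·(g−p) = 3/4·(-5,-1) = (-3.7500,-0.7500)
o1: d²=29 > ρ²=11 → inactive
o2: d²=2 ≤ ρ²=11; F_rep = 32·(1,1)/2² = (8.0000,8.0000)
o3: d²=288 > ρ²=11 → inactive
F = F_att + ΣF_rep = (4.2500,7.2500)
p' = p + 1/4·F = (6.0625,-0.1875)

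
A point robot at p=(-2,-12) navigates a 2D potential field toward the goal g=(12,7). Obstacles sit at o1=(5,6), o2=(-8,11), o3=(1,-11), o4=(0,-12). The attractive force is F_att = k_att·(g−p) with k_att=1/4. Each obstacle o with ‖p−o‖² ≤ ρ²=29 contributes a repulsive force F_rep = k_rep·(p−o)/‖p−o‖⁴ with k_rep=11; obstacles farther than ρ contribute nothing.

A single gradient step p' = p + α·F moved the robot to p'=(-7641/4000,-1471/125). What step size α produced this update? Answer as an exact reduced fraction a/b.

α = 1/20

F_att = 1/4·(g−p) = 1/4·(14,19) = (3.5000,4.7500)
o1: d²=373 > ρ²=29 → inactive
o2: d²=565 > ρ²=29 → inactive
o3: d²=10 ≤ ρ²=29; F_rep = 11·(-3,-1)/10² = (-0.3300,-0.1100)
o4: d²=4 ≤ ρ²=29; F_rep = 11·(-2,0)/4² = (-1.3750,0.0000)
F = F_att + ΣF_rep = (1.7950,4.6400)
Δp = p'−p = (0.0897,0.2320); α = Δx/Fx = (359/4000) / (359/200) = 1/20
check: Δy/Fy = (29/125) / (116/25) = 1/20 ✓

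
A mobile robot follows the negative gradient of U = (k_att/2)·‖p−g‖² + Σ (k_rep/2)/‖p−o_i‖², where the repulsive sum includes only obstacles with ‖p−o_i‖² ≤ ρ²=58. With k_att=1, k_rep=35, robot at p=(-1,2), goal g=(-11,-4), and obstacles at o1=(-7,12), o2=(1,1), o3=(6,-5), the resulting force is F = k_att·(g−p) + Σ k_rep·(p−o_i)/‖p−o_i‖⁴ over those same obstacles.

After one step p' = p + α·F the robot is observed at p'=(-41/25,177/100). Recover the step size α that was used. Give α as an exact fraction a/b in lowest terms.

F_att = 1·(g−p) = 1·(-10,-6) = (-10.0000,-6.0000)
o1: d²=136 > ρ²=58 → inactive
o2: d²=5 ≤ ρ²=58; F_rep = 35·(-2,1)/5² = (-2.8000,1.4000)
o3: d²=98 > ρ²=58 → inactive
F = F_att + ΣF_rep = (-12.8000,-4.6000)
Δp = p'−p = (-0.6400,-0.2300); α = Δx/Fx = (-16/25) / (-64/5) = 1/20
check: Δy/Fy = (-23/100) / (-23/5) = 1/20 ✓

α = 1/20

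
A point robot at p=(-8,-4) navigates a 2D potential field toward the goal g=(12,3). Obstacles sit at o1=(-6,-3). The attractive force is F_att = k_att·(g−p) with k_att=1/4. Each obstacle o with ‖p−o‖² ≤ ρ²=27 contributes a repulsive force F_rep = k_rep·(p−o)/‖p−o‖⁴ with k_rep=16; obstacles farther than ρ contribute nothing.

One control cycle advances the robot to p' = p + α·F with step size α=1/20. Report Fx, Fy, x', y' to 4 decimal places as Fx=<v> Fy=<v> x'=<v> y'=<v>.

Fx=3.7200 Fy=1.1100 x'=-7.8140 y'=-3.9445

F_att = 1/4·(g−p) = 1/4·(20,7) = (5.0000,1.7500)
o1: d²=5 ≤ ρ²=27; F_rep = 16·(-2,-1)/5² = (-1.2800,-0.6400)
F = F_att + ΣF_rep = (3.7200,1.1100)
p' = p + 1/20·F = (-7.8140,-3.9445)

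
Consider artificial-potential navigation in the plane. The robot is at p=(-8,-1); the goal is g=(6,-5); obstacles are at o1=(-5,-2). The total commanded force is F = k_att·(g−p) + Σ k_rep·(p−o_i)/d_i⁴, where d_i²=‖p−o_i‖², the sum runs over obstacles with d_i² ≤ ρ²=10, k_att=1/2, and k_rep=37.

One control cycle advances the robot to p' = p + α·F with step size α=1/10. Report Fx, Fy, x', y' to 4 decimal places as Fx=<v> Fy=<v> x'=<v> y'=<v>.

F_att = 1/2·(g−p) = 1/2·(14,-4) = (7.0000,-2.0000)
o1: d²=10 ≤ ρ²=10; F_rep = 37·(-3,1)/10² = (-1.1100,0.3700)
F = F_att + ΣF_rep = (5.8900,-1.6300)
p' = p + 1/10·F = (-7.4110,-1.1630)

Fx=5.8900 Fy=-1.6300 x'=-7.4110 y'=-1.1630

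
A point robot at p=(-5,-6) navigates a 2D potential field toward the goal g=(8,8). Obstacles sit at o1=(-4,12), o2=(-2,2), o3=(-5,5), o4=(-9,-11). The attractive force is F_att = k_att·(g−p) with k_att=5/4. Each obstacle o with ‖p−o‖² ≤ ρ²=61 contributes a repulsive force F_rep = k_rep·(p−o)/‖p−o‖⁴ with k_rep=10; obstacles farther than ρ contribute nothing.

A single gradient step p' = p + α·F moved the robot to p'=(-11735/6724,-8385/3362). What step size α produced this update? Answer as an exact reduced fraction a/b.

α = 1/5

F_att = 5/4·(g−p) = 5/4·(13,14) = (16.2500,17.5000)
o1: d²=325 > ρ²=61 → inactive
o2: d²=73 > ρ²=61 → inactive
o3: d²=121 > ρ²=61 → inactive
o4: d²=41 ≤ ρ²=61; F_rep = 10·(4,5)/41² = (0.0238,0.0297)
F = F_att + ΣF_rep = (16.2738,17.5297)
Δp = p'−p = (3.2548,3.5059); α = Δx/Fx = (21885/6724) / (109425/6724) = 1/5
check: Δy/Fy = (11787/3362) / (58935/3362) = 1/5 ✓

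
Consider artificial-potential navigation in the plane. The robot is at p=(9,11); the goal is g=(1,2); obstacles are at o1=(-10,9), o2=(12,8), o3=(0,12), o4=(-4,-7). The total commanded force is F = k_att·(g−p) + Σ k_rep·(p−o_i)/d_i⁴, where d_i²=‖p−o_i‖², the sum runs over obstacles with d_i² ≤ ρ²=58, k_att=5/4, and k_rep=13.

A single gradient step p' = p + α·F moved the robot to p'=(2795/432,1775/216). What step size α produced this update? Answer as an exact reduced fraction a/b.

α = 1/4

F_att = 5/4·(g−p) = 5/4·(-8,-9) = (-10.0000,-11.2500)
o1: d²=365 > ρ²=58 → inactive
o2: d²=18 ≤ ρ²=58; F_rep = 13·(-3,3)/18² = (-0.1204,0.1204)
o3: d²=82 > ρ²=58 → inactive
o4: d²=493 > ρ²=58 → inactive
F = F_att + ΣF_rep = (-10.1204,-11.1296)
Δp = p'−p = (-2.5301,-2.7824); α = Δx/Fx = (-1093/432) / (-1093/108) = 1/4
check: Δy/Fy = (-601/216) / (-601/54) = 1/4 ✓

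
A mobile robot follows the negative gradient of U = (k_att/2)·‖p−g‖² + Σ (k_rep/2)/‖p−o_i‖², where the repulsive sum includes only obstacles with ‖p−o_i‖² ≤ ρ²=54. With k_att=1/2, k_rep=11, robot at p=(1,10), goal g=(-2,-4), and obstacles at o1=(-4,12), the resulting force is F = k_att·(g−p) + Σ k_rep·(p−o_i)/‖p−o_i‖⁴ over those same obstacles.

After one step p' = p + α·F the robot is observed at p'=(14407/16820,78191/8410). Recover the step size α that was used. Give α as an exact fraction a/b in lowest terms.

F_att = 1/2·(g−p) = 1/2·(-3,-14) = (-1.5000,-7.0000)
o1: d²=29 ≤ ρ²=54; F_rep = 11·(5,-2)/29² = (0.0654,-0.0262)
F = F_att + ΣF_rep = (-1.4346,-7.0262)
Δp = p'−p = (-0.1435,-0.7026); α = Δx/Fx = (-2413/16820) / (-2413/1682) = 1/10
check: Δy/Fy = (-5909/8410) / (-5909/841) = 1/10 ✓

α = 1/10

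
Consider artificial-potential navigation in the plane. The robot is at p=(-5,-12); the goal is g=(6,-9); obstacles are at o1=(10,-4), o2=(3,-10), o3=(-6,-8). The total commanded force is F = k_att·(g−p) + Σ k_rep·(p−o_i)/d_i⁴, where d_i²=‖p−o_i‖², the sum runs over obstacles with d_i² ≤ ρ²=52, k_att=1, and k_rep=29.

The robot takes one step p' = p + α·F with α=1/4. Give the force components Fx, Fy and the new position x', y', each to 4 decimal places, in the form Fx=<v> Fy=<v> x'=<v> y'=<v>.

Fx=11.1003 Fy=2.5986 x'=-2.2249 y'=-11.3503

F_att = 1·(g−p) = 1·(11,3) = (11.0000,3.0000)
o1: d²=289 > ρ²=52 → inactive
o2: d²=68 > ρ²=52 → inactive
o3: d²=17 ≤ ρ²=52; F_rep = 29·(1,-4)/17² = (0.1003,-0.4014)
F = F_att + ΣF_rep = (11.1003,2.5986)
p' = p + 1/4·F = (-2.2249,-11.3503)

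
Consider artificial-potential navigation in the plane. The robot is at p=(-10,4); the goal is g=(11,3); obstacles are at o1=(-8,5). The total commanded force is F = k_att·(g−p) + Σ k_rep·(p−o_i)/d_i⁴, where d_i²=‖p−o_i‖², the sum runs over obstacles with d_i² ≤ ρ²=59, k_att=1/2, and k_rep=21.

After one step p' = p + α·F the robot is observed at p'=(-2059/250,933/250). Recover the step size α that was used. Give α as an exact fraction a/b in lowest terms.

α = 1/5

F_att = 1/2·(g−p) = 1/2·(21,-1) = (10.5000,-0.5000)
o1: d²=5 ≤ ρ²=59; F_rep = 21·(-2,-1)/5² = (-1.6800,-0.8400)
F = F_att + ΣF_rep = (8.8200,-1.3400)
Δp = p'−p = (1.7640,-0.2680); α = Δx/Fx = (441/250) / (441/50) = 1/5
check: Δy/Fy = (-67/250) / (-67/50) = 1/5 ✓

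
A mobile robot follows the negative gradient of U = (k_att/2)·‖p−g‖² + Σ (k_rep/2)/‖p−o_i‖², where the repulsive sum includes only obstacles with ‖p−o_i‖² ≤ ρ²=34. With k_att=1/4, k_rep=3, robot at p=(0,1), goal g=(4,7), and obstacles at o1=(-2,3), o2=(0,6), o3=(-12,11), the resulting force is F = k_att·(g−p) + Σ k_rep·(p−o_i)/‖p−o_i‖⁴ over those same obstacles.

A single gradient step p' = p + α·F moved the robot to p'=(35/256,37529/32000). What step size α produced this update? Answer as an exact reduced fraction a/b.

α = 1/8

F_att = 1/4·(g−p) = 1/4·(4,6) = (1.0000,1.5000)
o1: d²=8 ≤ ρ²=34; F_rep = 3·(2,-2)/8² = (0.0938,-0.0938)
o2: d²=25 ≤ ρ²=34; F_rep = 3·(0,-5)/25² = (0.0000,-0.0240)
o3: d²=244 > ρ²=34 → inactive
F = F_att + ΣF_rep = (1.0938,1.3822)
Δp = p'−p = (0.1367,0.1728); α = Δx/Fx = (35/256) / (35/32) = 1/8
check: Δy/Fy = (5529/32000) / (5529/4000) = 1/8 ✓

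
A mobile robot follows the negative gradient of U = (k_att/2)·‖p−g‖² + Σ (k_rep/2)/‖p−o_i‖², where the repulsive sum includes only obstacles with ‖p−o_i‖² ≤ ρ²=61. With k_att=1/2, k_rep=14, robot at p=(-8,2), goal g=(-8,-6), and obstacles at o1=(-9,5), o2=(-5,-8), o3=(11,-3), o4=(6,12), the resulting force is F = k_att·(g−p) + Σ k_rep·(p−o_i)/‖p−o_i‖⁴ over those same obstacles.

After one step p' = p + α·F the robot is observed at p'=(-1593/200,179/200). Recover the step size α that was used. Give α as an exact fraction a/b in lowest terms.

α = 1/4

F_att = 1/2·(g−p) = 1/2·(0,-8) = (0.0000,-4.0000)
o1: d²=10 ≤ ρ²=61; F_rep = 14·(1,-3)/10² = (0.1400,-0.4200)
o2: d²=109 > ρ²=61 → inactive
o3: d²=386 > ρ²=61 → inactive
o4: d²=296 > ρ²=61 → inactive
F = F_att + ΣF_rep = (0.1400,-4.4200)
Δp = p'−p = (0.0350,-1.1050); α = Δx/Fx = (7/200) / (7/50) = 1/4
check: Δy/Fy = (-221/200) / (-221/50) = 1/4 ✓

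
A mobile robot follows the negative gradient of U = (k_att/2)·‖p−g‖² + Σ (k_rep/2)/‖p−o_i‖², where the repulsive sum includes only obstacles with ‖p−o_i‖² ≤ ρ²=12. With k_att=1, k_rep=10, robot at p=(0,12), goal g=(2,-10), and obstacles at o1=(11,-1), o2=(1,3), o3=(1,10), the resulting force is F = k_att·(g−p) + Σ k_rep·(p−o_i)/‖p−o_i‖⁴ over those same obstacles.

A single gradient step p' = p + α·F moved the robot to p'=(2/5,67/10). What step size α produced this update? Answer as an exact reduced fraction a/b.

α = 1/4

F_att = 1·(g−p) = 1·(2,-22) = (2.0000,-22.0000)
o1: d²=290 > ρ²=12 → inactive
o2: d²=82 > ρ²=12 → inactive
o3: d²=5 ≤ ρ²=12; F_rep = 10·(-1,2)/5² = (-0.4000,0.8000)
F = F_att + ΣF_rep = (1.6000,-21.2000)
Δp = p'−p = (0.4000,-5.3000); α = Δx/Fx = (2/5) / (8/5) = 1/4
check: Δy/Fy = (-53/10) / (-106/5) = 1/4 ✓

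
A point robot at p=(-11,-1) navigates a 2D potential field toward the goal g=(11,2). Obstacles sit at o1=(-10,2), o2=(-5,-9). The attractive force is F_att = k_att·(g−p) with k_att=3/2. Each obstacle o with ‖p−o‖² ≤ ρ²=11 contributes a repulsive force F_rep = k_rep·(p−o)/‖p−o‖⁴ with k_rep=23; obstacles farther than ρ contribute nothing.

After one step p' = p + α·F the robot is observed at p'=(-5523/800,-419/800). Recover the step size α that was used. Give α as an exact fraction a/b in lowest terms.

α = 1/8

F_att = 3/2·(g−p) = 3/2·(22,3) = (33.0000,4.5000)
o1: d²=10 ≤ ρ²=11; F_rep = 23·(-1,-3)/10² = (-0.2300,-0.6900)
o2: d²=100 > ρ²=11 → inactive
F = F_att + ΣF_rep = (32.7700,3.8100)
Δp = p'−p = (4.0963,0.4763); α = Δx/Fx = (3277/800) / (3277/100) = 1/8
check: Δy/Fy = (381/800) / (381/100) = 1/8 ✓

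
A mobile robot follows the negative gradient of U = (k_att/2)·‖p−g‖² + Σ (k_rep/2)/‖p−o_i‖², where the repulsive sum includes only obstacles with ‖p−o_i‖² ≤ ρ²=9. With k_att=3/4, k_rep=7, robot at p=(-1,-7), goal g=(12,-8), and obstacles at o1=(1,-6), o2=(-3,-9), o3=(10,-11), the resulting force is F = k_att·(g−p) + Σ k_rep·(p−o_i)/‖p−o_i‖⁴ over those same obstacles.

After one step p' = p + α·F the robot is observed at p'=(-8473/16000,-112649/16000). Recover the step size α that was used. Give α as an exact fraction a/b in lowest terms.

F_att = 3/4·(g−p) = 3/4·(13,-1) = (9.7500,-0.7500)
o1: d²=5 ≤ ρ²=9; F_rep = 7·(-2,-1)/5² = (-0.5600,-0.2800)
o2: d²=8 ≤ ρ²=9; F_rep = 7·(2,2)/8² = (0.2188,0.2188)
o3: d²=137 > ρ²=9 → inactive
F = F_att + ΣF_rep = (9.4087,-0.8113)
Δp = p'−p = (0.4704,-0.0406); α = Δx/Fx = (7527/16000) / (7527/800) = 1/20
check: Δy/Fy = (-649/16000) / (-649/800) = 1/20 ✓

α = 1/20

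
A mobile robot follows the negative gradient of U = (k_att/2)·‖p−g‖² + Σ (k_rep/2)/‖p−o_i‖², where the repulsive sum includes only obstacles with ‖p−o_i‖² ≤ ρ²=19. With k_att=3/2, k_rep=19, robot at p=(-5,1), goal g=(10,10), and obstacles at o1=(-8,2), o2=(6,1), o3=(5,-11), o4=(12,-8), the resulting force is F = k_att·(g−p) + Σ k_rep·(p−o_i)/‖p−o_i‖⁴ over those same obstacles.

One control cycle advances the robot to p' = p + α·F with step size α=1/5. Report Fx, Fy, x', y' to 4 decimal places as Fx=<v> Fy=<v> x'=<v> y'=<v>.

Fx=23.0700 Fy=13.3100 x'=-0.3860 y'=3.6620

F_att = 3/2·(g−p) = 3/2·(15,9) = (22.5000,13.5000)
o1: d²=10 ≤ ρ²=19; F_rep = 19·(3,-1)/10² = (0.5700,-0.1900)
o2: d²=121 > ρ²=19 → inactive
o3: d²=244 > ρ²=19 → inactive
o4: d²=370 > ρ²=19 → inactive
F = F_att + ΣF_rep = (23.0700,13.3100)
p' = p + 1/5·F = (-0.3860,3.6620)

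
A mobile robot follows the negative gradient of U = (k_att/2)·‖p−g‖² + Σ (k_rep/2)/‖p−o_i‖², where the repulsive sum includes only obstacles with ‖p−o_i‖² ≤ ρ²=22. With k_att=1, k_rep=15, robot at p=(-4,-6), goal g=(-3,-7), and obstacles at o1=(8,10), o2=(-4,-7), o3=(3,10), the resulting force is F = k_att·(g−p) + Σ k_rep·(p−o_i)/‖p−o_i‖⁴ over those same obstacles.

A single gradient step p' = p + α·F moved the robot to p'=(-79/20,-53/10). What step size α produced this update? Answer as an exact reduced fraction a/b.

F_att = 1·(g−p) = 1·(1,-1) = (1.0000,-1.0000)
o1: d²=400 > ρ²=22 → inactive
o2: d²=1 ≤ ρ²=22; F_rep = 15·(0,1)/1² = (0.0000,15.0000)
o3: d²=305 > ρ²=22 → inactive
F = F_att + ΣF_rep = (1.0000,14.0000)
Δp = p'−p = (0.0500,0.7000); α = Δx/Fx = (1/20) / (1) = 1/20
check: Δy/Fy = (7/10) / (14) = 1/20 ✓

α = 1/20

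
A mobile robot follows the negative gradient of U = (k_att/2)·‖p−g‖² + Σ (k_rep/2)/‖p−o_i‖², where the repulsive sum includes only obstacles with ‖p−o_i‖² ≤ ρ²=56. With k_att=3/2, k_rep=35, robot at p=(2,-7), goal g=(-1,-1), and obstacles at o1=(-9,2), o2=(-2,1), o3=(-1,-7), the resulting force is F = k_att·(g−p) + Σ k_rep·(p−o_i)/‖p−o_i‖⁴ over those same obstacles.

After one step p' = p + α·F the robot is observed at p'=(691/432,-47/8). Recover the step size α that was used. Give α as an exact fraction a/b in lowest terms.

α = 1/8

F_att = 3/2·(g−p) = 3/2·(-3,6) = (-4.5000,9.0000)
o1: d²=202 > ρ²=56 → inactive
o2: d²=80 > ρ²=56 → inactive
o3: d²=9 ≤ ρ²=56; F_rep = 35·(3,0)/9² = (1.2963,0.0000)
F = F_att + ΣF_rep = (-3.2037,9.0000)
Δp = p'−p = (-0.4005,1.1250); α = Δx/Fx = (-173/432) / (-173/54) = 1/8
check: Δy/Fy = (9/8) / (9) = 1/8 ✓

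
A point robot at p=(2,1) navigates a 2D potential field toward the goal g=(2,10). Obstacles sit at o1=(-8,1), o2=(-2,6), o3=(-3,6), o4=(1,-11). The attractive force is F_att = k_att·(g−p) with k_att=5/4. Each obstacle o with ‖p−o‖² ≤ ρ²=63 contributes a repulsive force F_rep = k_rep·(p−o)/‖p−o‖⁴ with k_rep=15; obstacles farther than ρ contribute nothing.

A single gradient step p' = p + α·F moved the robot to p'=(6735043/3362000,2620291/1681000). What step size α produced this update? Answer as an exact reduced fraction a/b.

F_att = 5/4·(g−p) = 5/4·(0,9) = (0.0000,11.2500)
o1: d²=100 > ρ²=63 → inactive
o2: d²=41 ≤ ρ²=63; F_rep = 15·(4,-5)/41² = (0.0357,-0.0446)
o3: d²=50 ≤ ρ²=63; F_rep = 15·(5,-5)/50² = (0.0300,-0.0300)
o4: d²=145 > ρ²=63 → inactive
F = F_att + ΣF_rep = (0.0657,11.1754)
Δp = p'−p = (0.0033,0.5588); α = Δx/Fx = (11043/3362000) / (11043/168100) = 1/20
check: Δy/Fy = (939291/1681000) / (939291/84050) = 1/20 ✓

α = 1/20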